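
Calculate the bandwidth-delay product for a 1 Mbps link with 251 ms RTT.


BDP = bandwidth * RTT
= 1 Mbps * 251 ms
= 1 * 1e6 * 251 / 1000 bits
= 251000 bits
= 31375 bytes
= 30.6396 KB
BDP = 251000 bits (31375 bytes)


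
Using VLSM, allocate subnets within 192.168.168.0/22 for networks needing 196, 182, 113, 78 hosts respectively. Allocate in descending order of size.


196 hosts -> /24 (254 usable): 192.168.168.0/24
182 hosts -> /24 (254 usable): 192.168.169.0/24
113 hosts -> /25 (126 usable): 192.168.170.0/25
78 hosts -> /25 (126 usable): 192.168.170.128/25
Allocation: 192.168.168.0/24 (196 hosts, 254 usable); 192.168.169.0/24 (182 hosts, 254 usable); 192.168.170.0/25 (113 hosts, 126 usable); 192.168.170.128/25 (78 hosts, 126 usable)


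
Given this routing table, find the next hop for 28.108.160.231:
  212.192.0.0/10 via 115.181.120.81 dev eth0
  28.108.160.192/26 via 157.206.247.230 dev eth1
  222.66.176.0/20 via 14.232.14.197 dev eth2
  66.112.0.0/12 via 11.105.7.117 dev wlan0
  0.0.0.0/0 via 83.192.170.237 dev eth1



Longest prefix match for 28.108.160.231:
  /10 212.192.0.0: no
  /26 28.108.160.192: MATCH
  /20 222.66.176.0: no
  /12 66.112.0.0: no
  /0 0.0.0.0: MATCH
Selected: next-hop 157.206.247.230 via eth1 (matched /26)


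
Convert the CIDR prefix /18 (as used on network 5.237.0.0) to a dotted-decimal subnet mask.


/18 means 18 network bits, 14 host bits
Binary: 11111111111111111100000000000000
Mask: 255.255.192.0


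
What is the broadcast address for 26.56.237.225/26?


Network: 26.56.237.192/26
Host bits = 6
Set all host bits to 1:
Broadcast: 26.56.237.255


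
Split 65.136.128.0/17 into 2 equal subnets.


New prefix = 17 + 1 = 18
Each subnet has 16384 addresses
  65.136.128.0/18
  65.136.192.0/18
Subnets: 65.136.128.0/18, 65.136.192.0/18


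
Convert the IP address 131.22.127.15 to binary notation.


131 = 10000011
22 = 00010110
127 = 01111111
15 = 00001111
Binary: 10000011.00010110.01111111.00001111


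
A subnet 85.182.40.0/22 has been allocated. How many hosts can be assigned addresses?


Host bits = 32 - 22 = 10
Total addresses = 2^10 = 1024
Usable = total - 2 (network and broadcast)
Usable hosts: 1022


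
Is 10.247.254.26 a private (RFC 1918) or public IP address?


RFC 1918 private ranges:
  10.0.0.0/8 (10.0.0.0 - 10.255.255.255)
  172.16.0.0/12 (172.16.0.0 - 172.31.255.255)
  192.168.0.0/16 (192.168.0.0 - 192.168.255.255)
Private (in 10.0.0.0/8)


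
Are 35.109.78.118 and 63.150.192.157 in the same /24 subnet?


Mask: 255.255.255.0
35.109.78.118 AND mask = 35.109.78.0
63.150.192.157 AND mask = 63.150.192.0
No, different subnets (35.109.78.0 vs 63.150.192.0)


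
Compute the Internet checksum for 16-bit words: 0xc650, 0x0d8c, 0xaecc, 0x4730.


Sum all words (with carry folding):
+ 0xc650 = 0xc650
+ 0x0d8c = 0xd3dc
+ 0xaecc = 0x82a9
+ 0x4730 = 0xc9d9
One's complement: ~0xc9d9
Checksum = 0x3626


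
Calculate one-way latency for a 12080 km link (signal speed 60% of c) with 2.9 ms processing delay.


Speed = 0.6 * 3e5 km/s = 180000 km/s
Propagation delay = 12080 / 180000 = 0.0671 s = 67.1111 ms
Processing delay = 2.9 ms
Total one-way latency = 70.0111 ms


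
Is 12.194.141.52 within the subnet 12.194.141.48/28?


Subnet network: 12.194.141.48
Test IP AND mask: 12.194.141.48
Yes, 12.194.141.52 is in 12.194.141.48/28


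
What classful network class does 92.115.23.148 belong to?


First octet: 92
Binary: 01011100
0xxxxxxx -> Class A (1-126)
Class A, default mask 255.0.0.0 (/8)


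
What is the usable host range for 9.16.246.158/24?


Network: 9.16.246.0
Broadcast: 9.16.246.255
First usable = network + 1
Last usable = broadcast - 1
Range: 9.16.246.1 to 9.16.246.254


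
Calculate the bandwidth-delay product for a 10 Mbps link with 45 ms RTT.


BDP = bandwidth * RTT
= 10 Mbps * 45 ms
= 10 * 1e6 * 45 / 1000 bits
= 450000 bits
= 56250 bytes
= 54.9316 KB
BDP = 450000 bits (56250 bytes)


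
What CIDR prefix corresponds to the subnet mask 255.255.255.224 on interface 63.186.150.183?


Binary: 11111111.11111111.11111111.11100000
Count leading 1s
Prefix: /27


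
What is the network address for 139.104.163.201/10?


IP:   10001011.01101000.10100011.11001001
Mask: 11111111.11000000.00000000.00000000
AND operation:
Net:  10001011.01000000.00000000.00000000
Network: 139.64.0.0/10


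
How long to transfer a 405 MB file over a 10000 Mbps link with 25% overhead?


Effective throughput = 10000 * (1 - 25/100) = 7500 Mbps
File size in Mb = 405 * 8 = 3240 Mb
Time = 3240 / 7500
Time = 0.432 seconds


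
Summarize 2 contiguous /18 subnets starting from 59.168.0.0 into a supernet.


Original prefix: /18
Number of subnets: 2 = 2^1
New prefix = 18 - 1 = 17
Supernet: 59.168.0.0/17


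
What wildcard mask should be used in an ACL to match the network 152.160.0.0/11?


Subnet mask: 255.224.0.0
Wildcard = 255.255.255.255 - subnet mask
255 - 255 = 0
255 - 224 = 31
255 - 0 = 255
255 - 0 = 255
Wildcard: 0.31.255.255


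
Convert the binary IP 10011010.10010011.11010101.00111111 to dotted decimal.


10011010 = 154
10010011 = 147
11010101 = 213
00111111 = 63
IP: 154.147.213.63


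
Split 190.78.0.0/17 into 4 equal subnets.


New prefix = 17 + 2 = 19
Each subnet has 8192 addresses
  190.78.0.0/19
  190.78.32.0/19
  190.78.64.0/19
  190.78.96.0/19
Subnets: 190.78.0.0/19, 190.78.32.0/19, 190.78.64.0/19, 190.78.96.0/19


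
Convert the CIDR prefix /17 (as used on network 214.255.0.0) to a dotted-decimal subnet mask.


/17 means 17 network bits, 15 host bits
Binary: 11111111111111111000000000000000
Mask: 255.255.128.0


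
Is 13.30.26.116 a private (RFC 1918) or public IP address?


RFC 1918 private ranges:
  10.0.0.0/8 (10.0.0.0 - 10.255.255.255)
  172.16.0.0/12 (172.16.0.0 - 172.31.255.255)
  192.168.0.0/16 (192.168.0.0 - 192.168.255.255)
Public (not in any RFC 1918 range)


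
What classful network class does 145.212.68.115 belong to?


First octet: 145
Binary: 10010001
10xxxxxx -> Class B (128-191)
Class B, default mask 255.255.0.0 (/16)


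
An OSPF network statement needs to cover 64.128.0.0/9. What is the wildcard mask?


Subnet mask: 255.128.0.0
Wildcard = 255.255.255.255 - subnet mask
255 - 255 = 0
255 - 128 = 127
255 - 0 = 255
255 - 0 = 255
Wildcard: 0.127.255.255


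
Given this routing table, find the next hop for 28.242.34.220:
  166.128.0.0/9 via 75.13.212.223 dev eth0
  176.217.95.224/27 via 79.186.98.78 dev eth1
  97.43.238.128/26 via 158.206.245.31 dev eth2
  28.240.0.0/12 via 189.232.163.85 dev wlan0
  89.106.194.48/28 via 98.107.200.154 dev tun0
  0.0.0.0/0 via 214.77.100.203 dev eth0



Longest prefix match for 28.242.34.220:
  /9 166.128.0.0: no
  /27 176.217.95.224: no
  /26 97.43.238.128: no
  /12 28.240.0.0: MATCH
  /28 89.106.194.48: no
  /0 0.0.0.0: MATCH
Selected: next-hop 189.232.163.85 via wlan0 (matched /12)


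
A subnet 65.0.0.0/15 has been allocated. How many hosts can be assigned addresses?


Host bits = 32 - 15 = 17
Total addresses = 2^17 = 131072
Usable = total - 2 (network and broadcast)
Usable hosts: 131070


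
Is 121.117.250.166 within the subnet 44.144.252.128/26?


Subnet network: 44.144.252.128
Test IP AND mask: 121.117.250.128
No, 121.117.250.166 is not in 44.144.252.128/26


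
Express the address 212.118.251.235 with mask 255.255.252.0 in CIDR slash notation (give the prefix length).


Binary: 11111111.11111111.11111100.00000000
Count leading 1s
Prefix: /22


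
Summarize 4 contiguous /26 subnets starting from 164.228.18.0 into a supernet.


Original prefix: /26
Number of subnets: 4 = 2^2
New prefix = 26 - 2 = 24
Supernet: 164.228.18.0/24


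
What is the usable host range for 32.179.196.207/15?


Network: 32.178.0.0
Broadcast: 32.179.255.255
First usable = network + 1
Last usable = broadcast - 1
Range: 32.178.0.1 to 32.179.255.254


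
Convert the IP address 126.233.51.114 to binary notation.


126 = 01111110
233 = 11101001
51 = 00110011
114 = 01110010
Binary: 01111110.11101001.00110011.01110010


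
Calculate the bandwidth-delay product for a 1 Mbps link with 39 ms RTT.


BDP = bandwidth * RTT
= 1 Mbps * 39 ms
= 1 * 1e6 * 39 / 1000 bits
= 39000 bits
= 4875 bytes
= 4.7607 KB
BDP = 39000 bits (4875 bytes)


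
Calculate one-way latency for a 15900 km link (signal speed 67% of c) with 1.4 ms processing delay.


Speed = 0.67 * 3e5 km/s = 201000 km/s
Propagation delay = 15900 / 201000 = 0.0791 s = 79.1045 ms
Processing delay = 1.4 ms
Total one-way latency = 80.5045 ms


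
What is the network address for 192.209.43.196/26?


IP:   11000000.11010001.00101011.11000100
Mask: 11111111.11111111.11111111.11000000
AND operation:
Net:  11000000.11010001.00101011.11000000
Network: 192.209.43.192/26


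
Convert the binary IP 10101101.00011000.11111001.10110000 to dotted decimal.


10101101 = 173
00011000 = 24
11111001 = 249
10110000 = 176
IP: 173.24.249.176


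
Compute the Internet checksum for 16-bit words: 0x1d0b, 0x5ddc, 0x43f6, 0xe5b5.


Sum all words (with carry folding):
+ 0x1d0b = 0x1d0b
+ 0x5ddc = 0x7ae7
+ 0x43f6 = 0xbedd
+ 0xe5b5 = 0xa493
One's complement: ~0xa493
Checksum = 0x5b6c


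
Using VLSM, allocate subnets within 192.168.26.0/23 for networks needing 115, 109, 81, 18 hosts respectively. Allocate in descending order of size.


115 hosts -> /25 (126 usable): 192.168.26.0/25
109 hosts -> /25 (126 usable): 192.168.26.128/25
81 hosts -> /25 (126 usable): 192.168.27.0/25
18 hosts -> /27 (30 usable): 192.168.27.128/27
Allocation: 192.168.26.0/25 (115 hosts, 126 usable); 192.168.26.128/25 (109 hosts, 126 usable); 192.168.27.0/25 (81 hosts, 126 usable); 192.168.27.128/27 (18 hosts, 30 usable)


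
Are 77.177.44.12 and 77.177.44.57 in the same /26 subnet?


Mask: 255.255.255.192
77.177.44.12 AND mask = 77.177.44.0
77.177.44.57 AND mask = 77.177.44.0
Yes, same subnet (77.177.44.0)


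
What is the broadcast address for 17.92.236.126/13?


Network: 17.88.0.0/13
Host bits = 19
Set all host bits to 1:
Broadcast: 17.95.255.255


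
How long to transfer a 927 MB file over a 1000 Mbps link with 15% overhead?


Effective throughput = 1000 * (1 - 15/100) = 850 Mbps
File size in Mb = 927 * 8 = 7416 Mb
Time = 7416 / 850
Time = 8.7247 seconds


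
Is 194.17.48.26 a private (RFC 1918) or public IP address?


RFC 1918 private ranges:
  10.0.0.0/8 (10.0.0.0 - 10.255.255.255)
  172.16.0.0/12 (172.16.0.0 - 172.31.255.255)
  192.168.0.0/16 (192.168.0.0 - 192.168.255.255)
Public (not in any RFC 1918 range)


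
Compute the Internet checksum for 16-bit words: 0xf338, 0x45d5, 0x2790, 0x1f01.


Sum all words (with carry folding):
+ 0xf338 = 0xf338
+ 0x45d5 = 0x390e
+ 0x2790 = 0x609e
+ 0x1f01 = 0x7f9f
One's complement: ~0x7f9f
Checksum = 0x8060


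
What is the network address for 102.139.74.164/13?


IP:   01100110.10001011.01001010.10100100
Mask: 11111111.11111000.00000000.00000000
AND operation:
Net:  01100110.10001000.00000000.00000000
Network: 102.136.0.0/13


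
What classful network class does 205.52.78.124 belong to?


First octet: 205
Binary: 11001101
110xxxxx -> Class C (192-223)
Class C, default mask 255.255.255.0 (/24)


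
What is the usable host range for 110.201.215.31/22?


Network: 110.201.212.0
Broadcast: 110.201.215.255
First usable = network + 1
Last usable = broadcast - 1
Range: 110.201.212.1 to 110.201.215.254


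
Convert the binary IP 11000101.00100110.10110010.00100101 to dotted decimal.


11000101 = 197
00100110 = 38
10110010 = 178
00100101 = 37
IP: 197.38.178.37


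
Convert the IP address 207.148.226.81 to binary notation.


207 = 11001111
148 = 10010100
226 = 11100010
81 = 01010001
Binary: 11001111.10010100.11100010.01010001


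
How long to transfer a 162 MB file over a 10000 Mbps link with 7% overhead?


Effective throughput = 10000 * (1 - 7/100) = 9300 Mbps
File size in Mb = 162 * 8 = 1296 Mb
Time = 1296 / 9300
Time = 0.1394 seconds


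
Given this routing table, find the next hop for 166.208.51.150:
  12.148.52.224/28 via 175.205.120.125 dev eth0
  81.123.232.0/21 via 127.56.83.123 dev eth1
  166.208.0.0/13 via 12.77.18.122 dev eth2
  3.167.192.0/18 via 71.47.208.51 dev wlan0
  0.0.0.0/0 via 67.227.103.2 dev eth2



Longest prefix match for 166.208.51.150:
  /28 12.148.52.224: no
  /21 81.123.232.0: no
  /13 166.208.0.0: MATCH
  /18 3.167.192.0: no
  /0 0.0.0.0: MATCH
Selected: next-hop 12.77.18.122 via eth2 (matched /13)


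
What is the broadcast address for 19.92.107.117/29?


Network: 19.92.107.112/29
Host bits = 3
Set all host bits to 1:
Broadcast: 19.92.107.119


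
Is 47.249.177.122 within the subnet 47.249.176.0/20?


Subnet network: 47.249.176.0
Test IP AND mask: 47.249.176.0
Yes, 47.249.177.122 is in 47.249.176.0/20


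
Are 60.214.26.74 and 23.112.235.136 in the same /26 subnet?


Mask: 255.255.255.192
60.214.26.74 AND mask = 60.214.26.64
23.112.235.136 AND mask = 23.112.235.128
No, different subnets (60.214.26.64 vs 23.112.235.128)


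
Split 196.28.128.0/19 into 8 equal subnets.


New prefix = 19 + 3 = 22
Each subnet has 1024 addresses
  196.28.128.0/22
  196.28.132.0/22
  196.28.136.0/22
  196.28.140.0/22
  196.28.144.0/22
  196.28.148.0/22
  196.28.152.0/22
  196.28.156.0/22
Subnets: 196.28.128.0/22, 196.28.132.0/22, 196.28.136.0/22, 196.28.140.0/22, 196.28.144.0/22, 196.28.148.0/22, 196.28.152.0/22, 196.28.156.0/22


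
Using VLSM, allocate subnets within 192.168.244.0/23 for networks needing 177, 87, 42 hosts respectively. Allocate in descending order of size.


177 hosts -> /24 (254 usable): 192.168.244.0/24
87 hosts -> /25 (126 usable): 192.168.245.0/25
42 hosts -> /26 (62 usable): 192.168.245.128/26
Allocation: 192.168.244.0/24 (177 hosts, 254 usable); 192.168.245.0/25 (87 hosts, 126 usable); 192.168.245.128/26 (42 hosts, 62 usable)


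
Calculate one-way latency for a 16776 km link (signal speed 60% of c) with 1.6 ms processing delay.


Speed = 0.6 * 3e5 km/s = 180000 km/s
Propagation delay = 16776 / 180000 = 0.0932 s = 93.2 ms
Processing delay = 1.6 ms
Total one-way latency = 94.8 ms


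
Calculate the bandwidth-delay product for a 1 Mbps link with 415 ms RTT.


BDP = bandwidth * RTT
= 1 Mbps * 415 ms
= 1 * 1e6 * 415 / 1000 bits
= 415000 bits
= 51875 bytes
= 50.6592 KB
BDP = 415000 bits (51875 bytes)


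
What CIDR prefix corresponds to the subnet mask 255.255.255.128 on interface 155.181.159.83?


Binary: 11111111.11111111.11111111.10000000
Count leading 1s
Prefix: /25


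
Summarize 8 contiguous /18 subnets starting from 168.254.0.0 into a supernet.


Original prefix: /18
Number of subnets: 8 = 2^3
New prefix = 18 - 3 = 15
Supernet: 168.254.0.0/15


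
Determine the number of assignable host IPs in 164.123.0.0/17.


Host bits = 32 - 17 = 15
Total addresses = 2^15 = 32768
Usable = total - 2 (network and broadcast)
Usable hosts: 32766


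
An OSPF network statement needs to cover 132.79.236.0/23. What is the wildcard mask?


Subnet mask: 255.255.254.0
Wildcard = 255.255.255.255 - subnet mask
255 - 255 = 0
255 - 255 = 0
255 - 254 = 1
255 - 0 = 255
Wildcard: 0.0.1.255


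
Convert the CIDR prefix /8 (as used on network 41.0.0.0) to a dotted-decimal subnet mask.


/8 means 8 network bits, 24 host bits
Binary: 11111111000000000000000000000000
Mask: 255.0.0.0


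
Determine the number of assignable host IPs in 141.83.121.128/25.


Host bits = 32 - 25 = 7
Total addresses = 2^7 = 128
Usable = total - 2 (network and broadcast)
Usable hosts: 126


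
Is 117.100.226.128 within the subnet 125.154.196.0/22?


Subnet network: 125.154.196.0
Test IP AND mask: 117.100.224.0
No, 117.100.226.128 is not in 125.154.196.0/22


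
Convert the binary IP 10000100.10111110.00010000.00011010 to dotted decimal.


10000100 = 132
10111110 = 190
00010000 = 16
00011010 = 26
IP: 132.190.16.26


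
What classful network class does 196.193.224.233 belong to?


First octet: 196
Binary: 11000100
110xxxxx -> Class C (192-223)
Class C, default mask 255.255.255.0 (/24)


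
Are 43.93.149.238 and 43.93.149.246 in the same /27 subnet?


Mask: 255.255.255.224
43.93.149.238 AND mask = 43.93.149.224
43.93.149.246 AND mask = 43.93.149.224
Yes, same subnet (43.93.149.224)


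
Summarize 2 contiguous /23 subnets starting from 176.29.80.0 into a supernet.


Original prefix: /23
Number of subnets: 2 = 2^1
New prefix = 23 - 1 = 22
Supernet: 176.29.80.0/22


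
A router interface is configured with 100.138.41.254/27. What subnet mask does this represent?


/27 means 27 network bits, 5 host bits
Binary: 11111111111111111111111111100000
Mask: 255.255.255.224


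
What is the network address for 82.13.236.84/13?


IP:   01010010.00001101.11101100.01010100
Mask: 11111111.11111000.00000000.00000000
AND operation:
Net:  01010010.00001000.00000000.00000000
Network: 82.8.0.0/13


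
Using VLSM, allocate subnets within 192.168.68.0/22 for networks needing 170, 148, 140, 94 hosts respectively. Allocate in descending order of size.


170 hosts -> /24 (254 usable): 192.168.68.0/24
148 hosts -> /24 (254 usable): 192.168.69.0/24
140 hosts -> /24 (254 usable): 192.168.70.0/24
94 hosts -> /25 (126 usable): 192.168.71.0/25
Allocation: 192.168.68.0/24 (170 hosts, 254 usable); 192.168.69.0/24 (148 hosts, 254 usable); 192.168.70.0/24 (140 hosts, 254 usable); 192.168.71.0/25 (94 hosts, 126 usable)


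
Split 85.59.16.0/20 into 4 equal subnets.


New prefix = 20 + 2 = 22
Each subnet has 1024 addresses
  85.59.16.0/22
  85.59.20.0/22
  85.59.24.0/22
  85.59.28.0/22
Subnets: 85.59.16.0/22, 85.59.20.0/22, 85.59.24.0/22, 85.59.28.0/22


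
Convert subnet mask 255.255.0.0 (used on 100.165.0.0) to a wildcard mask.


Subnet mask: 255.255.0.0
Wildcard = 255.255.255.255 - subnet mask
255 - 255 = 0
255 - 255 = 0
255 - 0 = 255
255 - 0 = 255
Wildcard: 0.0.255.255


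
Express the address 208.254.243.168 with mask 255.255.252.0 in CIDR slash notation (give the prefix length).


Binary: 11111111.11111111.11111100.00000000
Count leading 1s
Prefix: /22


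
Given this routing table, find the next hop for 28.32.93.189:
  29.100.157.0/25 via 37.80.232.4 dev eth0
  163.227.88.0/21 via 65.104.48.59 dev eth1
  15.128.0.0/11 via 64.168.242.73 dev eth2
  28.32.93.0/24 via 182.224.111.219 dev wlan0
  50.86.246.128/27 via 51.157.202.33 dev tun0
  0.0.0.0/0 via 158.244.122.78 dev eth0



Longest prefix match for 28.32.93.189:
  /25 29.100.157.0: no
  /21 163.227.88.0: no
  /11 15.128.0.0: no
  /24 28.32.93.0: MATCH
  /27 50.86.246.128: no
  /0 0.0.0.0: MATCH
Selected: next-hop 182.224.111.219 via wlan0 (matched /24)


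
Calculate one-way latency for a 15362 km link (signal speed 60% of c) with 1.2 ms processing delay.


Speed = 0.6 * 3e5 km/s = 180000 km/s
Propagation delay = 15362 / 180000 = 0.0853 s = 85.3444 ms
Processing delay = 1.2 ms
Total one-way latency = 86.5444 ms


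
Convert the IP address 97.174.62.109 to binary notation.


97 = 01100001
174 = 10101110
62 = 00111110
109 = 01101101
Binary: 01100001.10101110.00111110.01101101


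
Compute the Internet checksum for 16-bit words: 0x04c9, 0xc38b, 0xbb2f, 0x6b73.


Sum all words (with carry folding):
+ 0x04c9 = 0x04c9
+ 0xc38b = 0xc854
+ 0xbb2f = 0x8384
+ 0x6b73 = 0xeef7
One's complement: ~0xeef7
Checksum = 0x1108


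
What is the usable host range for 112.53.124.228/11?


Network: 112.32.0.0
Broadcast: 112.63.255.255
First usable = network + 1
Last usable = broadcast - 1
Range: 112.32.0.1 to 112.63.255.254


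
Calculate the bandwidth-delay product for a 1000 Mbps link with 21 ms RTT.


BDP = bandwidth * RTT
= 1000 Mbps * 21 ms
= 1000 * 1e6 * 21 / 1000 bits
= 21000000 bits
= 2625000 bytes
= 2563.4766 KB
BDP = 21000000 bits (2625000 bytes)


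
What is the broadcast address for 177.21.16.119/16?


Network: 177.21.0.0/16
Host bits = 16
Set all host bits to 1:
Broadcast: 177.21.255.255


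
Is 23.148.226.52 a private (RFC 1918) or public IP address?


RFC 1918 private ranges:
  10.0.0.0/8 (10.0.0.0 - 10.255.255.255)
  172.16.0.0/12 (172.16.0.0 - 172.31.255.255)
  192.168.0.0/16 (192.168.0.0 - 192.168.255.255)
Public (not in any RFC 1918 range)


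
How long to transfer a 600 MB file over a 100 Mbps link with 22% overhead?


Effective throughput = 100 * (1 - 22/100) = 78 Mbps
File size in Mb = 600 * 8 = 4800 Mb
Time = 4800 / 78
Time = 61.5385 seconds


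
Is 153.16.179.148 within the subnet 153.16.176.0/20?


Subnet network: 153.16.176.0
Test IP AND mask: 153.16.176.0
Yes, 153.16.179.148 is in 153.16.176.0/20


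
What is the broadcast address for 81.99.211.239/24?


Network: 81.99.211.0/24
Host bits = 8
Set all host bits to 1:
Broadcast: 81.99.211.255


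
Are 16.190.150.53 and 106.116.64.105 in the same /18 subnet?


Mask: 255.255.192.0
16.190.150.53 AND mask = 16.190.128.0
106.116.64.105 AND mask = 106.116.64.0
No, different subnets (16.190.128.0 vs 106.116.64.0)


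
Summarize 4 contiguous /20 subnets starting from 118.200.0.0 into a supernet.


Original prefix: /20
Number of subnets: 4 = 2^2
New prefix = 20 - 2 = 18
Supernet: 118.200.0.0/18


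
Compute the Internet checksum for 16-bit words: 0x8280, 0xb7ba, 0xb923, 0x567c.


Sum all words (with carry folding):
+ 0x8280 = 0x8280
+ 0xb7ba = 0x3a3b
+ 0xb923 = 0xf35e
+ 0x567c = 0x49db
One's complement: ~0x49db
Checksum = 0xb624


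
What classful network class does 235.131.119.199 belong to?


First octet: 235
Binary: 11101011
1110xxxx -> Class D (224-239)
Class D (multicast), default mask N/A


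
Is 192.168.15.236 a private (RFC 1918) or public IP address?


RFC 1918 private ranges:
  10.0.0.0/8 (10.0.0.0 - 10.255.255.255)
  172.16.0.0/12 (172.16.0.0 - 172.31.255.255)
  192.168.0.0/16 (192.168.0.0 - 192.168.255.255)
Private (in 192.168.0.0/16)


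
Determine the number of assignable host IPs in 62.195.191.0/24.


Host bits = 32 - 24 = 8
Total addresses = 2^8 = 256
Usable = total - 2 (network and broadcast)
Usable hosts: 254


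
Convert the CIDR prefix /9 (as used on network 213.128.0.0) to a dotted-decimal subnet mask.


/9 means 9 network bits, 23 host bits
Binary: 11111111100000000000000000000000
Mask: 255.128.0.0


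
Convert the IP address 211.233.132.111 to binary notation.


211 = 11010011
233 = 11101001
132 = 10000100
111 = 01101111
Binary: 11010011.11101001.10000100.01101111


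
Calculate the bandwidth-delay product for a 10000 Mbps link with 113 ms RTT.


BDP = bandwidth * RTT
= 10000 Mbps * 113 ms
= 10000 * 1e6 * 113 / 1000 bits
= 1130000000 bits
= 141250000 bytes
= 137939.4531 KB
BDP = 1130000000 bits (141250000 bytes)


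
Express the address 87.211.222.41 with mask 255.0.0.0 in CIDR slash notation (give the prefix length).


Binary: 11111111.00000000.00000000.00000000
Count leading 1s
Prefix: /8


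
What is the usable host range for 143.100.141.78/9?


Network: 143.0.0.0
Broadcast: 143.127.255.255
First usable = network + 1
Last usable = broadcast - 1
Range: 143.0.0.1 to 143.127.255.254


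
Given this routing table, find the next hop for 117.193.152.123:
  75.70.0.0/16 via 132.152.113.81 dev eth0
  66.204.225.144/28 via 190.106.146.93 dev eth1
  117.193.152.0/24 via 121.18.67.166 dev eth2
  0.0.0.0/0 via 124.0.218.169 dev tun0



Longest prefix match for 117.193.152.123:
  /16 75.70.0.0: no
  /28 66.204.225.144: no
  /24 117.193.152.0: MATCH
  /0 0.0.0.0: MATCH
Selected: next-hop 121.18.67.166 via eth2 (matched /24)


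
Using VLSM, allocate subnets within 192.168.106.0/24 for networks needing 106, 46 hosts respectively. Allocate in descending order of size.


106 hosts -> /25 (126 usable): 192.168.106.0/25
46 hosts -> /26 (62 usable): 192.168.106.128/26
Allocation: 192.168.106.0/25 (106 hosts, 126 usable); 192.168.106.128/26 (46 hosts, 62 usable)


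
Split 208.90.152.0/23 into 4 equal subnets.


New prefix = 23 + 2 = 25
Each subnet has 128 addresses
  208.90.152.0/25
  208.90.152.128/25
  208.90.153.0/25
  208.90.153.128/25
Subnets: 208.90.152.0/25, 208.90.152.128/25, 208.90.153.0/25, 208.90.153.128/25


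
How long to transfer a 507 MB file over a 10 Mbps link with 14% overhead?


Effective throughput = 10 * (1 - 14/100) = 8.6 Mbps
File size in Mb = 507 * 8 = 4056 Mb
Time = 4056 / 8.6
Time = 471.6279 seconds


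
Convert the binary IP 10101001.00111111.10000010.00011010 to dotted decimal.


10101001 = 169
00111111 = 63
10000010 = 130
00011010 = 26
IP: 169.63.130.26


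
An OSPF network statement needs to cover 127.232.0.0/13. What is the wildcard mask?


Subnet mask: 255.248.0.0
Wildcard = 255.255.255.255 - subnet mask
255 - 255 = 0
255 - 248 = 7
255 - 0 = 255
255 - 0 = 255
Wildcard: 0.7.255.255


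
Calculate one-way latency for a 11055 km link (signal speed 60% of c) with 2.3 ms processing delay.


Speed = 0.6 * 3e5 km/s = 180000 km/s
Propagation delay = 11055 / 180000 = 0.0614 s = 61.4167 ms
Processing delay = 2.3 ms
Total one-way latency = 63.7167 ms


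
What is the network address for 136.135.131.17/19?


IP:   10001000.10000111.10000011.00010001
Mask: 11111111.11111111.11100000.00000000
AND operation:
Net:  10001000.10000111.10000000.00000000
Network: 136.135.128.0/19


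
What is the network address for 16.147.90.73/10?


IP:   00010000.10010011.01011010.01001001
Mask: 11111111.11000000.00000000.00000000
AND operation:
Net:  00010000.10000000.00000000.00000000
Network: 16.128.0.0/10


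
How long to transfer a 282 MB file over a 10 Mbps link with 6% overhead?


Effective throughput = 10 * (1 - 6/100) = 9.4 Mbps
File size in Mb = 282 * 8 = 2256 Mb
Time = 2256 / 9.4
Time = 240.0 seconds


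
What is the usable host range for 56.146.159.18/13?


Network: 56.144.0.0
Broadcast: 56.151.255.255
First usable = network + 1
Last usable = broadcast - 1
Range: 56.144.0.1 to 56.151.255.254


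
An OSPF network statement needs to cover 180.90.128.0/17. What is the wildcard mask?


Subnet mask: 255.255.128.0
Wildcard = 255.255.255.255 - subnet mask
255 - 255 = 0
255 - 255 = 0
255 - 128 = 127
255 - 0 = 255
Wildcard: 0.0.127.255


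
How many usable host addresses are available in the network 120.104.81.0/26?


Host bits = 32 - 26 = 6
Total addresses = 2^6 = 64
Usable = total - 2 (network and broadcast)
Usable hosts: 62


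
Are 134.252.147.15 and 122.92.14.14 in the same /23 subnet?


Mask: 255.255.254.0
134.252.147.15 AND mask = 134.252.146.0
122.92.14.14 AND mask = 122.92.14.0
No, different subnets (134.252.146.0 vs 122.92.14.0)


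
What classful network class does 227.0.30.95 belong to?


First octet: 227
Binary: 11100011
1110xxxx -> Class D (224-239)
Class D (multicast), default mask N/A


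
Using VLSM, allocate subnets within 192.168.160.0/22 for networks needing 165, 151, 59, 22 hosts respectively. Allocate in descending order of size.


165 hosts -> /24 (254 usable): 192.168.160.0/24
151 hosts -> /24 (254 usable): 192.168.161.0/24
59 hosts -> /26 (62 usable): 192.168.162.0/26
22 hosts -> /27 (30 usable): 192.168.162.64/27
Allocation: 192.168.160.0/24 (165 hosts, 254 usable); 192.168.161.0/24 (151 hosts, 254 usable); 192.168.162.0/26 (59 hosts, 62 usable); 192.168.162.64/27 (22 hosts, 30 usable)


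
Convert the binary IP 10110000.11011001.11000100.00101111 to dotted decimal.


10110000 = 176
11011001 = 217
11000100 = 196
00101111 = 47
IP: 176.217.196.47


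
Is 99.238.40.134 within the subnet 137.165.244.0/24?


Subnet network: 137.165.244.0
Test IP AND mask: 99.238.40.0
No, 99.238.40.134 is not in 137.165.244.0/24


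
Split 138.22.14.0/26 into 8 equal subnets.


New prefix = 26 + 3 = 29
Each subnet has 8 addresses
  138.22.14.0/29
  138.22.14.8/29
  138.22.14.16/29
  138.22.14.24/29
  138.22.14.32/29
  138.22.14.40/29
  138.22.14.48/29
  138.22.14.56/29
Subnets: 138.22.14.0/29, 138.22.14.8/29, 138.22.14.16/29, 138.22.14.24/29, 138.22.14.32/29, 138.22.14.40/29, 138.22.14.48/29, 138.22.14.56/29


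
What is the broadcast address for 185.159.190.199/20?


Network: 185.159.176.0/20
Host bits = 12
Set all host bits to 1:
Broadcast: 185.159.191.255


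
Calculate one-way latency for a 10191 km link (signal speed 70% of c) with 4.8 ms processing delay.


Speed = 0.7 * 3e5 km/s = 210000 km/s
Propagation delay = 10191 / 210000 = 0.0485 s = 48.5286 ms
Processing delay = 4.8 ms
Total one-way latency = 53.3286 ms


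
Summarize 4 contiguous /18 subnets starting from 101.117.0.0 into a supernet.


Original prefix: /18
Number of subnets: 4 = 2^2
New prefix = 18 - 2 = 16
Supernet: 101.117.0.0/16


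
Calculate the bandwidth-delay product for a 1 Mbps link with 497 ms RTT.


BDP = bandwidth * RTT
= 1 Mbps * 497 ms
= 1 * 1e6 * 497 / 1000 bits
= 497000 bits
= 62125 bytes
= 60.6689 KB
BDP = 497000 bits (62125 bytes)


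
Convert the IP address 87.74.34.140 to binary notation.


87 = 01010111
74 = 01001010
34 = 00100010
140 = 10001100
Binary: 01010111.01001010.00100010.10001100


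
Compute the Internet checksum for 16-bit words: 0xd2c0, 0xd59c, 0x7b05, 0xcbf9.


Sum all words (with carry folding):
+ 0xd2c0 = 0xd2c0
+ 0xd59c = 0xa85d
+ 0x7b05 = 0x2363
+ 0xcbf9 = 0xef5c
One's complement: ~0xef5c
Checksum = 0x10a3


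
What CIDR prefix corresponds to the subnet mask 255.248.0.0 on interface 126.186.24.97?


Binary: 11111111.11111000.00000000.00000000
Count leading 1s
Prefix: /13


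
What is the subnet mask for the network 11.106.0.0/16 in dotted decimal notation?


/16 means 16 network bits, 16 host bits
Binary: 11111111111111110000000000000000
Mask: 255.255.0.0


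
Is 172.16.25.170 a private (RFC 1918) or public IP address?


RFC 1918 private ranges:
  10.0.0.0/8 (10.0.0.0 - 10.255.255.255)
  172.16.0.0/12 (172.16.0.0 - 172.31.255.255)
  192.168.0.0/16 (192.168.0.0 - 192.168.255.255)
Private (in 172.16.0.0/12)


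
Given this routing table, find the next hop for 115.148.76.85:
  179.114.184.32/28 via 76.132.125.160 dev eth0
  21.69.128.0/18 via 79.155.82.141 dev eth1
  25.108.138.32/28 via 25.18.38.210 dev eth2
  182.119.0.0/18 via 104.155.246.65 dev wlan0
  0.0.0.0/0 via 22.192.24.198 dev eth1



Longest prefix match for 115.148.76.85:
  /28 179.114.184.32: no
  /18 21.69.128.0: no
  /28 25.108.138.32: no
  /18 182.119.0.0: no
  /0 0.0.0.0: MATCH
Selected: next-hop 22.192.24.198 via eth1 (matched /0)


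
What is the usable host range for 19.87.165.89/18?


Network: 19.87.128.0
Broadcast: 19.87.191.255
First usable = network + 1
Last usable = broadcast - 1
Range: 19.87.128.1 to 19.87.191.254


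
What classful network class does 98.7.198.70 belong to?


First octet: 98
Binary: 01100010
0xxxxxxx -> Class A (1-126)
Class A, default mask 255.0.0.0 (/8)


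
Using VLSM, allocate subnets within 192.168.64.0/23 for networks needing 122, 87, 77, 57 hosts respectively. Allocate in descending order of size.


122 hosts -> /25 (126 usable): 192.168.64.0/25
87 hosts -> /25 (126 usable): 192.168.64.128/25
77 hosts -> /25 (126 usable): 192.168.65.0/25
57 hosts -> /26 (62 usable): 192.168.65.128/26
Allocation: 192.168.64.0/25 (122 hosts, 126 usable); 192.168.64.128/25 (87 hosts, 126 usable); 192.168.65.0/25 (77 hosts, 126 usable); 192.168.65.128/26 (57 hosts, 62 usable)


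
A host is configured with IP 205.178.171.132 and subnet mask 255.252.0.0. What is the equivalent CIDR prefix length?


Binary: 11111111.11111100.00000000.00000000
Count leading 1s
Prefix: /14


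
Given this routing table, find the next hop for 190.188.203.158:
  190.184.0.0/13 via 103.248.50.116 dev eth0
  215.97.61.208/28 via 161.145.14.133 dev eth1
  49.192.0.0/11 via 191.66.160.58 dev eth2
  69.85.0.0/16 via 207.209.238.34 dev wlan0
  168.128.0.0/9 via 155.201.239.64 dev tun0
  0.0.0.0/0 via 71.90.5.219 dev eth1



Longest prefix match for 190.188.203.158:
  /13 190.184.0.0: MATCH
  /28 215.97.61.208: no
  /11 49.192.0.0: no
  /16 69.85.0.0: no
  /9 168.128.0.0: no
  /0 0.0.0.0: MATCH
Selected: next-hop 103.248.50.116 via eth0 (matched /13)


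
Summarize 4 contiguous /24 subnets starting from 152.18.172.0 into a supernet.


Original prefix: /24
Number of subnets: 4 = 2^2
New prefix = 24 - 2 = 22
Supernet: 152.18.172.0/22


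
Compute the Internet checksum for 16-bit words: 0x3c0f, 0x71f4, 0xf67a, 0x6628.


Sum all words (with carry folding):
+ 0x3c0f = 0x3c0f
+ 0x71f4 = 0xae03
+ 0xf67a = 0xa47e
+ 0x6628 = 0x0aa7
One's complement: ~0x0aa7
Checksum = 0xf558


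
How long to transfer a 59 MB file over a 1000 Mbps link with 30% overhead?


Effective throughput = 1000 * (1 - 30/100) = 700 Mbps
File size in Mb = 59 * 8 = 472 Mb
Time = 472 / 700
Time = 0.6743 seconds


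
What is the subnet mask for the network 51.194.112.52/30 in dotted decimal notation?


/30 means 30 network bits, 2 host bits
Binary: 11111111111111111111111111111100
Mask: 255.255.255.252


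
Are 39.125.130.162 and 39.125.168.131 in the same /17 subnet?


Mask: 255.255.128.0
39.125.130.162 AND mask = 39.125.128.0
39.125.168.131 AND mask = 39.125.128.0
Yes, same subnet (39.125.128.0)


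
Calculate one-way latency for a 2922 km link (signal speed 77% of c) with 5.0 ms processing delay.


Speed = 0.77 * 3e5 km/s = 231000 km/s
Propagation delay = 2922 / 231000 = 0.0126 s = 12.6494 ms
Processing delay = 5.0 ms
Total one-way latency = 17.6494 ms


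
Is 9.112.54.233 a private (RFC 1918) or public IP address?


RFC 1918 private ranges:
  10.0.0.0/8 (10.0.0.0 - 10.255.255.255)
  172.16.0.0/12 (172.16.0.0 - 172.31.255.255)
  192.168.0.0/16 (192.168.0.0 - 192.168.255.255)
Public (not in any RFC 1918 range)


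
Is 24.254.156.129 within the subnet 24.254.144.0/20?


Subnet network: 24.254.144.0
Test IP AND mask: 24.254.144.0
Yes, 24.254.156.129 is in 24.254.144.0/20


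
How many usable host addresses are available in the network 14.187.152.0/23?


Host bits = 32 - 23 = 9
Total addresses = 2^9 = 512
Usable = total - 2 (network and broadcast)
Usable hosts: 510


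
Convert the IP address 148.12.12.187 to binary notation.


148 = 10010100
12 = 00001100
12 = 00001100
187 = 10111011
Binary: 10010100.00001100.00001100.10111011


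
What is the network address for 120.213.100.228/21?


IP:   01111000.11010101.01100100.11100100
Mask: 11111111.11111111.11111000.00000000
AND operation:
Net:  01111000.11010101.01100000.00000000
Network: 120.213.96.0/21


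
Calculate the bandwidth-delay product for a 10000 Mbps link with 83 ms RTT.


BDP = bandwidth * RTT
= 10000 Mbps * 83 ms
= 10000 * 1e6 * 83 / 1000 bits
= 830000000 bits
= 103750000 bytes
= 101318.3594 KB
BDP = 830000000 bits (103750000 bytes)


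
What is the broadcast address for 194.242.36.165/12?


Network: 194.240.0.0/12
Host bits = 20
Set all host bits to 1:
Broadcast: 194.255.255.255


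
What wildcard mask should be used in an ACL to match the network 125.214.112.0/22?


Subnet mask: 255.255.252.0
Wildcard = 255.255.255.255 - subnet mask
255 - 255 = 0
255 - 255 = 0
255 - 252 = 3
255 - 0 = 255
Wildcard: 0.0.3.255


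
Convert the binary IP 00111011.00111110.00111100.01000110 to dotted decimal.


00111011 = 59
00111110 = 62
00111100 = 60
01000110 = 70
IP: 59.62.60.70


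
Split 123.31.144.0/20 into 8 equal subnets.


New prefix = 20 + 3 = 23
Each subnet has 512 addresses
  123.31.144.0/23
  123.31.146.0/23
  123.31.148.0/23
  123.31.150.0/23
  123.31.152.0/23
  123.31.154.0/23
  123.31.156.0/23
  123.31.158.0/23
Subnets: 123.31.144.0/23, 123.31.146.0/23, 123.31.148.0/23, 123.31.150.0/23, 123.31.152.0/23, 123.31.154.0/23, 123.31.156.0/23, 123.31.158.0/23


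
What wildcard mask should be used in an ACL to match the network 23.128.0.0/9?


Subnet mask: 255.128.0.0
Wildcard = 255.255.255.255 - subnet mask
255 - 255 = 0
255 - 128 = 127
255 - 0 = 255
255 - 0 = 255
Wildcard: 0.127.255.255


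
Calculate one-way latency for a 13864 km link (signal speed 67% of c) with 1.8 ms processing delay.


Speed = 0.67 * 3e5 km/s = 201000 km/s
Propagation delay = 13864 / 201000 = 0.069 s = 68.9751 ms
Processing delay = 1.8 ms
Total one-way latency = 70.7751 ms


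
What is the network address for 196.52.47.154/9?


IP:   11000100.00110100.00101111.10011010
Mask: 11111111.10000000.00000000.00000000
AND operation:
Net:  11000100.00000000.00000000.00000000
Network: 196.0.0.0/9


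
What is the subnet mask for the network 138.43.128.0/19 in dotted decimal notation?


/19 means 19 network bits, 13 host bits
Binary: 11111111111111111110000000000000
Mask: 255.255.224.0


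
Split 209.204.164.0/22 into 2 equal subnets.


New prefix = 22 + 1 = 23
Each subnet has 512 addresses
  209.204.164.0/23
  209.204.166.0/23
Subnets: 209.204.164.0/23, 209.204.166.0/23


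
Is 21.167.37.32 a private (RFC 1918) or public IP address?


RFC 1918 private ranges:
  10.0.0.0/8 (10.0.0.0 - 10.255.255.255)
  172.16.0.0/12 (172.16.0.0 - 172.31.255.255)
  192.168.0.0/16 (192.168.0.0 - 192.168.255.255)
Public (not in any RFC 1918 range)


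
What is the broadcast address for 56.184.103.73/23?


Network: 56.184.102.0/23
Host bits = 9
Set all host bits to 1:
Broadcast: 56.184.103.255


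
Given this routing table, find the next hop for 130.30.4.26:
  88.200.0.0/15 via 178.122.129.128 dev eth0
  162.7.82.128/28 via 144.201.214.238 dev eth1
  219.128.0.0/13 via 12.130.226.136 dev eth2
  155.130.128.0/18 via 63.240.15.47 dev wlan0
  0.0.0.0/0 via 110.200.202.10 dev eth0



Longest prefix match for 130.30.4.26:
  /15 88.200.0.0: no
  /28 162.7.82.128: no
  /13 219.128.0.0: no
  /18 155.130.128.0: no
  /0 0.0.0.0: MATCH
Selected: next-hop 110.200.202.10 via eth0 (matched /0)


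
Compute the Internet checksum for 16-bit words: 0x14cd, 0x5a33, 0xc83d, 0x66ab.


Sum all words (with carry folding):
+ 0x14cd = 0x14cd
+ 0x5a33 = 0x6f00
+ 0xc83d = 0x373e
+ 0x66ab = 0x9de9
One's complement: ~0x9de9
Checksum = 0x6216


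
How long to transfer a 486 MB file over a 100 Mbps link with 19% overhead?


Effective throughput = 100 * (1 - 19/100) = 81 Mbps
File size in Mb = 486 * 8 = 3888 Mb
Time = 3888 / 81
Time = 48 seconds


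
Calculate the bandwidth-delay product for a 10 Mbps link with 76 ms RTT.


BDP = bandwidth * RTT
= 10 Mbps * 76 ms
= 10 * 1e6 * 76 / 1000 bits
= 760000 bits
= 95000 bytes
= 92.7734 KB
BDP = 760000 bits (95000 bytes)


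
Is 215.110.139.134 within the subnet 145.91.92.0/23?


Subnet network: 145.91.92.0
Test IP AND mask: 215.110.138.0
No, 215.110.139.134 is not in 145.91.92.0/23


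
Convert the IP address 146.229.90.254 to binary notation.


146 = 10010010
229 = 11100101
90 = 01011010
254 = 11111110
Binary: 10010010.11100101.01011010.11111110


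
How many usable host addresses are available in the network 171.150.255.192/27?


Host bits = 32 - 27 = 5
Total addresses = 2^5 = 32
Usable = total - 2 (network and broadcast)
Usable hosts: 30


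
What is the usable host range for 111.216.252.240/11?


Network: 111.192.0.0
Broadcast: 111.223.255.255
First usable = network + 1
Last usable = broadcast - 1
Range: 111.192.0.1 to 111.223.255.254


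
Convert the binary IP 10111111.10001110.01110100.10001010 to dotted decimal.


10111111 = 191
10001110 = 142
01110100 = 116
10001010 = 138
IP: 191.142.116.138


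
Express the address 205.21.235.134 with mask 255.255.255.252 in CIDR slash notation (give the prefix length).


Binary: 11111111.11111111.11111111.11111100
Count leading 1s
Prefix: /30


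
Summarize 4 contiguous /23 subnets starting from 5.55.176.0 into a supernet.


Original prefix: /23
Number of subnets: 4 = 2^2
New prefix = 23 - 2 = 21
Supernet: 5.55.176.0/21


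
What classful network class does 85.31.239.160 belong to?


First octet: 85
Binary: 01010101
0xxxxxxx -> Class A (1-126)
Class A, default mask 255.0.0.0 (/8)
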